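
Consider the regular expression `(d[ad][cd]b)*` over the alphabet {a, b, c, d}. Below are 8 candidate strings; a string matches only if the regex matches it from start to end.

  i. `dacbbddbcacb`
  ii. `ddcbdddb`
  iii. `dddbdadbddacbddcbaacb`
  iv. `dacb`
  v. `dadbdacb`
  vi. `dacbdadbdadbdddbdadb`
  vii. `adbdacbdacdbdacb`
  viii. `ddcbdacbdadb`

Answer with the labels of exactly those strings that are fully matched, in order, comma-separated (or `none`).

i → no match
ii → match
iii → no match
iv → match
v → match
vi → match
vii → no match
viii → match

ii, iv, v, vi, viii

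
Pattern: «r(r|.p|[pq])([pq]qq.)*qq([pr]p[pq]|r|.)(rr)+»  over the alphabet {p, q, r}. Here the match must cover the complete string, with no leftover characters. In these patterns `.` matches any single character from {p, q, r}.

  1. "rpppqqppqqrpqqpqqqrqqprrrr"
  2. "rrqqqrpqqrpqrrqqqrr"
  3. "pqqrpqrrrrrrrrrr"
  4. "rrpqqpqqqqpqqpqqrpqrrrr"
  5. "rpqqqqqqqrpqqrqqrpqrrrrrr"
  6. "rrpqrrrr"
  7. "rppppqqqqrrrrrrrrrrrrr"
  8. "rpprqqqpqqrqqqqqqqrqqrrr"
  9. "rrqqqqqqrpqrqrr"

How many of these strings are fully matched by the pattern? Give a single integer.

3

1 → match
2 → no match
3 → no match — must start with "r"
4 → match
5 → match
6. "rrpqrrrr" → no match
7 → no match
8 → no match
9 → no match
Total matched: 3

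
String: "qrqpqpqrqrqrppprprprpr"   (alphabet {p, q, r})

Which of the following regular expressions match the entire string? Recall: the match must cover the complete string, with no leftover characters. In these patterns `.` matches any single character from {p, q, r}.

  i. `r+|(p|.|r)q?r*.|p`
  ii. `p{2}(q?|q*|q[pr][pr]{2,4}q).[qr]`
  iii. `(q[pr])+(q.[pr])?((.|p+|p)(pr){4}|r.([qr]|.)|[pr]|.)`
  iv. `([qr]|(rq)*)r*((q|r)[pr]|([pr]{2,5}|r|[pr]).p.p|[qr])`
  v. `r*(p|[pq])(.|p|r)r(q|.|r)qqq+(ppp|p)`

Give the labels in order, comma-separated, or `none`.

iii

i → no match
ii → no match — must start with "p"
iii → match
iv → no match
v → no match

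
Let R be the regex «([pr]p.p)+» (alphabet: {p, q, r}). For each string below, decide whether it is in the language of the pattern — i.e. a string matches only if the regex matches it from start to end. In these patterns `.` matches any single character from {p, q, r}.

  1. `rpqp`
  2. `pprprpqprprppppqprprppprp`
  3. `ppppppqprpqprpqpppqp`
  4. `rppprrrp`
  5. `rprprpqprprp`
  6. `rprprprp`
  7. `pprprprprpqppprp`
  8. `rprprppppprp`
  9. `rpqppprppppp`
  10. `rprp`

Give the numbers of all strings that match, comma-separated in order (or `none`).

1, 3, 5, 6, 7, 8, 9, 10

1 → match
2 → no match
3 → match
4 → no match
5 → match
6 → match
7 → match
8 → match
9 → match
10 → match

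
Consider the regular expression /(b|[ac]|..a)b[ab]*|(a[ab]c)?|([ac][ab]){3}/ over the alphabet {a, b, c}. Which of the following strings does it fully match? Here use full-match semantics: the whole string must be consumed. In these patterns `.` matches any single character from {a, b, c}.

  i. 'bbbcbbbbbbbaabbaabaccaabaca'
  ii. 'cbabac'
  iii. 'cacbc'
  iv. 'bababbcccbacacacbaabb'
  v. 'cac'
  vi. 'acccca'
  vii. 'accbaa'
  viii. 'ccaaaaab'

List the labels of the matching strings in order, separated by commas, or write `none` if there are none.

none

i → no match
ii. 'cbabac' → no match
iii. 'cacbc' → no match
iv → no match
v. 'cac' → no match
vi. 'acccca' → no match
vii. 'accbaa' → no match
viii. 'ccaaaaab' → no match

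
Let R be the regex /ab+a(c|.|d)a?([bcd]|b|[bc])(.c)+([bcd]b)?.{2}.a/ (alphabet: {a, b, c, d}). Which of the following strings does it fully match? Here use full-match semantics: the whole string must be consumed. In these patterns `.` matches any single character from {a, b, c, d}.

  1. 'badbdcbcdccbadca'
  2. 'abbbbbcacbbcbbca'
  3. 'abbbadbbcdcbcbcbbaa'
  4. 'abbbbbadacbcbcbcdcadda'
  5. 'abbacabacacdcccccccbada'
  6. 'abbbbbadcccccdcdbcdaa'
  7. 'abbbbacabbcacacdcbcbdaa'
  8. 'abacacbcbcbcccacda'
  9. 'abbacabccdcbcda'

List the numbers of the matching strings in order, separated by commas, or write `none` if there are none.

3, 4, 5, 6, 7, 8, 9

1 → no match — must start with 'ab'
2 → no match
3 → match
4 → match
5 → match
6 → match
7 → match
8 → match
9 → match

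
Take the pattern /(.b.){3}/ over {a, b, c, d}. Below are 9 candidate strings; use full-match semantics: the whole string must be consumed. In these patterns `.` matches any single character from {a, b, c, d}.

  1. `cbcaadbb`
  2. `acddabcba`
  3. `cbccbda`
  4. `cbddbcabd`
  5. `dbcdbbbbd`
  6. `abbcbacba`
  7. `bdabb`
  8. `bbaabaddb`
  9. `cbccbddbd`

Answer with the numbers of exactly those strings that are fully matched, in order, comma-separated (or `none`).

4, 5, 6, 9

1 → no match
2 → no match
3 → no match
4 → match
5 → match
6 → match
7 → no match
8 → no match
9 → match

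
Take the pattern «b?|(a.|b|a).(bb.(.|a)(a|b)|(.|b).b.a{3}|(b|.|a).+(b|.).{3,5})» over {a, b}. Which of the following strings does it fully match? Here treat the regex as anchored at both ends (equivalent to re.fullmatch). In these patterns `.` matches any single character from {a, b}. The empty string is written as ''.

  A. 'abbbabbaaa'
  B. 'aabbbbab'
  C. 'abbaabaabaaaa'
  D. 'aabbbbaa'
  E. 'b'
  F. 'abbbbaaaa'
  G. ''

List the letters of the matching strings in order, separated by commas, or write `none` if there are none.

A, B, C, D, E, F, G

A → match
B → match
C → match
D → match
E → match
F → match
G → match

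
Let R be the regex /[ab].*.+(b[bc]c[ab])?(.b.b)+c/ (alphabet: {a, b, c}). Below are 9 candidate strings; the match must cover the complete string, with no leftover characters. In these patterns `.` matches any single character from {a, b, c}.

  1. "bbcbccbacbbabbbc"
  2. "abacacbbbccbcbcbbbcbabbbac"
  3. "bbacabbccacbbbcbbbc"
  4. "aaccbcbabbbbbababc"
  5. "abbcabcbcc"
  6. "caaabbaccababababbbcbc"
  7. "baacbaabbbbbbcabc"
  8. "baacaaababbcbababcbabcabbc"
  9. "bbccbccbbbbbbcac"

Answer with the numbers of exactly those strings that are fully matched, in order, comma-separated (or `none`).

1, 3, 4

1 → match
2 → no match — must end with "bc"
3 → match
4 → match
5 → no match — must end with "bc"
6 → no match
7 → no match
8 → no match
9 → no match — must end with "bc"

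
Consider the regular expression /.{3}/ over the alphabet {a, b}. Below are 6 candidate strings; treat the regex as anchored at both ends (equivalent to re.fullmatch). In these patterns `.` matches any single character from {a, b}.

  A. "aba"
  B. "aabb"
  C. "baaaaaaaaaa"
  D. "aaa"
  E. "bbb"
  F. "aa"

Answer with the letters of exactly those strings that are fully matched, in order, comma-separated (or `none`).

A, D, E

A → match
B → no match
C → no match
D → match
E → match
F → no match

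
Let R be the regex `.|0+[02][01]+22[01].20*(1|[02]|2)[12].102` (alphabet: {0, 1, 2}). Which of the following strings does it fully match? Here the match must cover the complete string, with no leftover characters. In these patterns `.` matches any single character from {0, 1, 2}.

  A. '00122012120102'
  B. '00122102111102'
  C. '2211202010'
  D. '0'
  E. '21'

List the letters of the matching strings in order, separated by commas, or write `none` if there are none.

A, B, D

A → match
B → match
C → no match
D → match
E → no match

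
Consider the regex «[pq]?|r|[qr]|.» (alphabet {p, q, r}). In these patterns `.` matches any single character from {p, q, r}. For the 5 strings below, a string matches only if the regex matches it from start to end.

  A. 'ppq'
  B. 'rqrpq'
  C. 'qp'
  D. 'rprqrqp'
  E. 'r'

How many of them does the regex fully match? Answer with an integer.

A → no match
B → no match
C → no match
D → no match
E → match
Total matched: 1

1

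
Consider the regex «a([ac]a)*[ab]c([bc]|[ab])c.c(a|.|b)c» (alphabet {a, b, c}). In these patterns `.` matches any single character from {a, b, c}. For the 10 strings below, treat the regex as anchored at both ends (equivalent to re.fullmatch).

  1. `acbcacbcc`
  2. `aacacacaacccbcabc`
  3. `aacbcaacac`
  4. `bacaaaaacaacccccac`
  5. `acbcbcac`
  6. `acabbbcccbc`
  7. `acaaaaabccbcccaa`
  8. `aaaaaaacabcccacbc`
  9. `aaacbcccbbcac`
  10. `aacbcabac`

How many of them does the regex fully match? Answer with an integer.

1

1 → no match
2 → no match
3 → no match
4 → no match — must start with `a`
5 → no match
6 → no match
7 → no match — must end with `c`
8 → match
9 → no match
10 → no match
Total matched: 1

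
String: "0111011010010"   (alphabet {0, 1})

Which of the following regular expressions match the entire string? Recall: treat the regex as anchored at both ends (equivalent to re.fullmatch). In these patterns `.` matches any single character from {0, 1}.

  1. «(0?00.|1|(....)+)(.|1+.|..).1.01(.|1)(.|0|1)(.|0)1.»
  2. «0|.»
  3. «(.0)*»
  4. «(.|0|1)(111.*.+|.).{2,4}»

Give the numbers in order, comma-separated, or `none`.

4

1 → no match
2 → no match
3 → no match
4 → match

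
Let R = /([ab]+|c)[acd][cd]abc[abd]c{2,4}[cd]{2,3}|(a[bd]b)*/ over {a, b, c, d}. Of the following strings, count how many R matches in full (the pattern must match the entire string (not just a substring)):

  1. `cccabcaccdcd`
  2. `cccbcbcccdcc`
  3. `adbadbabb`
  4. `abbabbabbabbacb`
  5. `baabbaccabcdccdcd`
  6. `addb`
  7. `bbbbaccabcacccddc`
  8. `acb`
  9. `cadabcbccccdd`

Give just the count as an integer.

5

1 → match
2 → no match
3 → match
4 → no match
5 → match
6 → no match
7 → match
8 → no match
9 → match
Total matched: 5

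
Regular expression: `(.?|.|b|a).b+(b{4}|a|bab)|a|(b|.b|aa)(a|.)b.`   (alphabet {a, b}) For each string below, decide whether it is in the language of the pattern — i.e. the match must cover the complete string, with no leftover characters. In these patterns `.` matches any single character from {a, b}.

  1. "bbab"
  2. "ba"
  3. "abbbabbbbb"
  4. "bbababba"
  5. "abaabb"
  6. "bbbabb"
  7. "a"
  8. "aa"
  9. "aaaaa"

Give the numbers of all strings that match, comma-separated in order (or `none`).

1 → no match
2 → no match
3 → no match
4 → no match
5 → no match
6 → no match
7 → match
8 → no match
9 → no match

7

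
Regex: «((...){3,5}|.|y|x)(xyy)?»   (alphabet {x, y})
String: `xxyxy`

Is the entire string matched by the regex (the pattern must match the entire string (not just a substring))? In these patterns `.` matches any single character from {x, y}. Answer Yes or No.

No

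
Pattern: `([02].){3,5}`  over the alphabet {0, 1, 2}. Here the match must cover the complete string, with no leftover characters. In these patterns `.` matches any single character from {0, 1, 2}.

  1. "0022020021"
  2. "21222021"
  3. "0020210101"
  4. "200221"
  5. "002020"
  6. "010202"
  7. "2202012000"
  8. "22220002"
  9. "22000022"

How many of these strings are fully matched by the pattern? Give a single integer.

1 → match
2 → match
3 → match
4 → match
5 → match
6 → match
7 → match
8 → match
9 → match
Total matched: 9

9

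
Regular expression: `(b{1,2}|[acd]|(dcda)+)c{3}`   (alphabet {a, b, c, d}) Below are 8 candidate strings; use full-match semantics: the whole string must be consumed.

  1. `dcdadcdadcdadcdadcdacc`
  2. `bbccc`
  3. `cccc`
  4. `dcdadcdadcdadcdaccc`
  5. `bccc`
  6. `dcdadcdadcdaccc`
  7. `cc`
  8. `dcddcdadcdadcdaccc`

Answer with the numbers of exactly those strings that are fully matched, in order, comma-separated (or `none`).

2, 3, 4, 5, 6

1 → no match
2 → match
3 → match
4 → match
5 → match
6 → match
7 → no match
8 → no match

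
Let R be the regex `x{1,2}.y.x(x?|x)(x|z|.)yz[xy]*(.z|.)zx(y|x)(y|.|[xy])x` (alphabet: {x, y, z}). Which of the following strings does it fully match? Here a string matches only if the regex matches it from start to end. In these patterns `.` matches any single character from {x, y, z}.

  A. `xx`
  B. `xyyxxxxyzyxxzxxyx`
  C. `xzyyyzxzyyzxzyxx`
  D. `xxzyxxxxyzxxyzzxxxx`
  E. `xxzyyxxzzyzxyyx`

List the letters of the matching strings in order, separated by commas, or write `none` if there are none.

B, D

A. `xx` → no match
B → match
C → no match
D → match
E → no match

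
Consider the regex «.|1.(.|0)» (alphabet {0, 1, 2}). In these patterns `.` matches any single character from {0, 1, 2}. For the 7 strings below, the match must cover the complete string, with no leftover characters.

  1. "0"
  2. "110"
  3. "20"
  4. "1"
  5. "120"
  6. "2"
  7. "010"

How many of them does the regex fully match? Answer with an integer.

5

1 → match
2 → match
3 → no match
4 → match
5 → match
6 → match
7 → no match
Total matched: 5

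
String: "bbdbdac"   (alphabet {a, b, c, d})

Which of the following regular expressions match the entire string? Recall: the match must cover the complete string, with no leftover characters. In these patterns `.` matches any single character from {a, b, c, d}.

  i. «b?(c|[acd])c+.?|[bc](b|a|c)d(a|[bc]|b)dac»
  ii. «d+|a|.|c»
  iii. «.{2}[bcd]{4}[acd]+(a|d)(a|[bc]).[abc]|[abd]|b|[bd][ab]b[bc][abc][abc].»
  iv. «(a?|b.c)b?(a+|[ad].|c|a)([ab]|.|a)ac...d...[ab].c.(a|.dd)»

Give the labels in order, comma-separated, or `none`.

i

i → match
ii → no match
iii → no match
iv → no match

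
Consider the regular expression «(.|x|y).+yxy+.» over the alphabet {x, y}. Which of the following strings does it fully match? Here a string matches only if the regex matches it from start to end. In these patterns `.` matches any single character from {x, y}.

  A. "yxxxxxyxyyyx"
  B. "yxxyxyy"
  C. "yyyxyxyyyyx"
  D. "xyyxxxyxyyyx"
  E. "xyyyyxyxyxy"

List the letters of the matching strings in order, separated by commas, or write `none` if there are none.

A. "yxxxxxyxyyyx" → match
B. "yxxyxyy" → match
C. "yyyxyxyyyyx" → match
D. "xyyxxxyxyyyx" → match
E. "xyyyyxyxyxy" → no match

A, B, C, D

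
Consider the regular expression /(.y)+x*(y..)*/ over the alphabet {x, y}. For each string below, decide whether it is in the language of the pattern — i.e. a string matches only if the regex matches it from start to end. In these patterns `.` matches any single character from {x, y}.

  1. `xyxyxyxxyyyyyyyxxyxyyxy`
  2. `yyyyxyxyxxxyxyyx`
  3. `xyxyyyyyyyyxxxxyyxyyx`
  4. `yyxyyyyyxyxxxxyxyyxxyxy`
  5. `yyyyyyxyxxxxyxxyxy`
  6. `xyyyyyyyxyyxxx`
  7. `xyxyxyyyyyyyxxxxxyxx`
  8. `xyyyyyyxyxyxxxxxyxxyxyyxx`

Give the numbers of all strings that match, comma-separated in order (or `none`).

1, 4, 5, 7

1 → match
2 → no match
3 → no match
4 → match
5 → match
6 → no match
7 → match
8 → no match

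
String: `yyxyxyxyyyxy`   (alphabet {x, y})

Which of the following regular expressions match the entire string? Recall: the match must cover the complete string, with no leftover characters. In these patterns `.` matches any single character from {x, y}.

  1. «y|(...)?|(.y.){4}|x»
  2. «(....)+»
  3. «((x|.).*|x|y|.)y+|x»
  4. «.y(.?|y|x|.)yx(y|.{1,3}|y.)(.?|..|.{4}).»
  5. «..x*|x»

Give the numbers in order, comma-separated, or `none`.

2, 3, 4

1 → no match
2 → match
3 → match
4 → match
5 → no match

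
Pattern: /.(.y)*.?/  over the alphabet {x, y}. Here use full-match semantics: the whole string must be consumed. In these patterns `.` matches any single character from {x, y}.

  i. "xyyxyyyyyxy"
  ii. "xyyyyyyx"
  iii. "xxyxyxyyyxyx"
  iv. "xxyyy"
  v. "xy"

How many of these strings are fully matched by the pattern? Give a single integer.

i → match
ii → match
iii → match
iv → match
v → match
Total matched: 5

5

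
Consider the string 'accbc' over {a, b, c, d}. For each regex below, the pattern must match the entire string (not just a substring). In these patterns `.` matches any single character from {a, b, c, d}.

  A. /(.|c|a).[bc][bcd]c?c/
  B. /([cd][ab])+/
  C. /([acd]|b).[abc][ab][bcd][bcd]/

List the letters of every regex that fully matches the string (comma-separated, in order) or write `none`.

A → match
B → no match
C → no match

A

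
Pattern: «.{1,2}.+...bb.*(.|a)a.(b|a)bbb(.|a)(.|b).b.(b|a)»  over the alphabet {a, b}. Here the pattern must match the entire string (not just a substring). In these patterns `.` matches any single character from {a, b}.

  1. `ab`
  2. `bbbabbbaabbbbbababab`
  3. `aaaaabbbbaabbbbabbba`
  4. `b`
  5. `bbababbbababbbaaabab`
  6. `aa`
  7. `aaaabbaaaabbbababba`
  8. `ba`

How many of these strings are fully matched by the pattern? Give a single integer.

2

1. `ab` → no match
2 → match
3 → no match
4. `b` → no match
5 → match
6. `aa` → no match
7 → no match
8. `ba` → no match
Total matched: 2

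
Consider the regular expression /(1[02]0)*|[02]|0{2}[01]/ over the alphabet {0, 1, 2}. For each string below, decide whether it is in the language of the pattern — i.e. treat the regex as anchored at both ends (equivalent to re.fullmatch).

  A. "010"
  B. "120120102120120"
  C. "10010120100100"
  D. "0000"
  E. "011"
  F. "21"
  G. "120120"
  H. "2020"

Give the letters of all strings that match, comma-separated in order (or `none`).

G

A → no match
B → no match
C → no match
D → no match
E → no match
F → no match
G → match
H → no match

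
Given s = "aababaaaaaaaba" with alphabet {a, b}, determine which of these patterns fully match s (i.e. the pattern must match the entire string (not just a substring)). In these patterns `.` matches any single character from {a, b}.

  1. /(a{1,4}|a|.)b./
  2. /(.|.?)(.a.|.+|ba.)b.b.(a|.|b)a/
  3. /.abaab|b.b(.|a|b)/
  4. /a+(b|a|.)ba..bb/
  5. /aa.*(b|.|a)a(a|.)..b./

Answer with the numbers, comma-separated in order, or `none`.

5

1 → no match
2 → no match
3 → no match
4 → no match — must end with "bb"
5 → match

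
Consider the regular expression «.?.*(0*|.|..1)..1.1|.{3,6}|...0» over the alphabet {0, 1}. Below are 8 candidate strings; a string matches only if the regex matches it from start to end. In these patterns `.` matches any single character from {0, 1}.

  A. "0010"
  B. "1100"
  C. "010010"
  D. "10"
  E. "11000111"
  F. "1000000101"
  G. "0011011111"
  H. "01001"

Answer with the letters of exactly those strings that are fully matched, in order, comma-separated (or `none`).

A. "0010" → match
B. "1100" → match
C. "010010" → match
D. "10" → no match
E. "11000111" → match
F. "1000000101" → match
G. "0011011111" → match
H. "01001" → match

A, B, C, E, F, G, H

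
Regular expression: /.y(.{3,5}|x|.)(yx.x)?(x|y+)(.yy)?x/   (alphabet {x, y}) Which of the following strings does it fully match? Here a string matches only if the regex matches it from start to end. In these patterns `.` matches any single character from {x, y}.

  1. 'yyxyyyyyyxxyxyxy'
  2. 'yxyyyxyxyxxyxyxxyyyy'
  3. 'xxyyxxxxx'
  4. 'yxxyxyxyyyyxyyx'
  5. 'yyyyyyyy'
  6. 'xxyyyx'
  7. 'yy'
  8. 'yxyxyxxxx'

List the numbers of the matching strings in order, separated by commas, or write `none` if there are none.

1 → no match — must end with 'x'
2 → no match — must end with 'x'
3 → no match
4 → no match
5 → no match — must end with 'x'
6 → no match
7 → no match — must end with 'x'
8 → no match

none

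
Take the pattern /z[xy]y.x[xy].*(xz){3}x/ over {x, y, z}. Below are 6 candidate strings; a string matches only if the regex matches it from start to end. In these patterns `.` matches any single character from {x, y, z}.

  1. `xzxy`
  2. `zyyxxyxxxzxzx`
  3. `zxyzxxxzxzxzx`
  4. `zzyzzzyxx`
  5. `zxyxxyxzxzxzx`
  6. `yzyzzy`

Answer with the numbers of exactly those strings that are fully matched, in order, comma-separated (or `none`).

1 → no match — must start with `z`
2 → no match
3 → match
4 → no match — must end with `xzx`
5 → match
6 → no match — must start with `z`

3, 5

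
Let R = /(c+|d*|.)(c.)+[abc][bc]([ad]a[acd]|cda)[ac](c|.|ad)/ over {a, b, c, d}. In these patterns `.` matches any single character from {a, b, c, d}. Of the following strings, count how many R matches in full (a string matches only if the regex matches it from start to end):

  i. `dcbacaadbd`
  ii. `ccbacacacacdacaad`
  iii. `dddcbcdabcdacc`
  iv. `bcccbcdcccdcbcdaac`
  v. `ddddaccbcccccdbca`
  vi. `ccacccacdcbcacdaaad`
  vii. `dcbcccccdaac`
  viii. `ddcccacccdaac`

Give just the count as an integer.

i → no match
ii → no match
iii → match
iv → match
v → no match
vi → no match
vii → match
viii → match
Total matched: 4

4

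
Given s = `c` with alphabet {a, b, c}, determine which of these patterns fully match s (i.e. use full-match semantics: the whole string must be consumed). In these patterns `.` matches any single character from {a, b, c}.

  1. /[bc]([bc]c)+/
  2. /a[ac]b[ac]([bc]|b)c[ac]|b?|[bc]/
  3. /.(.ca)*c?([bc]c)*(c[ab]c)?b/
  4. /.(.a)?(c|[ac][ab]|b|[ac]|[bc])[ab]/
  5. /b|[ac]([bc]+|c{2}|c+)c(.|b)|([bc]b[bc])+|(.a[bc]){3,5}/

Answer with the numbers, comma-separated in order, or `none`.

2

1 → no match
2 → match
3 → no match — must end with `b`
4 → no match
5 → no match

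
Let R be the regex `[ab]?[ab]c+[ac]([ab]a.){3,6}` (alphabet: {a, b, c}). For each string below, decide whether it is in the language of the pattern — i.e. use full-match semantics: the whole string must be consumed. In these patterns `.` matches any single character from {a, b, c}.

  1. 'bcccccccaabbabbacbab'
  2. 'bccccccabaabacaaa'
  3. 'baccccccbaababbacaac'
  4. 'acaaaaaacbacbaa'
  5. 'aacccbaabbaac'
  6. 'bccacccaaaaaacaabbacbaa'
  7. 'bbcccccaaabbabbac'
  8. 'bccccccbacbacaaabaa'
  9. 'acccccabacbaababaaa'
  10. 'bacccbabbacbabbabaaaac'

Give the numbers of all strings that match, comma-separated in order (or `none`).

1, 2, 3, 4, 7, 8, 9

1 → match
2 → match
3 → match
4 → match
5 → no match
6 → no match
7 → match
8 → match
9 → match
10 → no match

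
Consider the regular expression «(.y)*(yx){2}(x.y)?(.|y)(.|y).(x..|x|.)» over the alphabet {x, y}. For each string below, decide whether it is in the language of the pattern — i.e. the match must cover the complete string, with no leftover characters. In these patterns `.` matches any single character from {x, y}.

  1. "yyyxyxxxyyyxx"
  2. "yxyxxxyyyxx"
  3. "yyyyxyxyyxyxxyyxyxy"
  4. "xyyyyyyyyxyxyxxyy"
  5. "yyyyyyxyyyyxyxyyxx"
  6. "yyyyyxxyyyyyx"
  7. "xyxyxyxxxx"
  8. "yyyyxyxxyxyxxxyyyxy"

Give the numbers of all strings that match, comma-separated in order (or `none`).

1, 2, 3, 5

1 → match
2 → match
3 → match
4 → no match
5 → match
6 → no match
7 → no match
8 → no match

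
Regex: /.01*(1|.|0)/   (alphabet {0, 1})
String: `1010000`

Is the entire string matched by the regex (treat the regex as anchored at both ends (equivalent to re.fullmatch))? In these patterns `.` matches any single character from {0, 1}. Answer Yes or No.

No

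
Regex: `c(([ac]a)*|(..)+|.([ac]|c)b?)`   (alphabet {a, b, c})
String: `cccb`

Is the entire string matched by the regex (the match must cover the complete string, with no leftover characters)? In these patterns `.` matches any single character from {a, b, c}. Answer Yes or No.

Yes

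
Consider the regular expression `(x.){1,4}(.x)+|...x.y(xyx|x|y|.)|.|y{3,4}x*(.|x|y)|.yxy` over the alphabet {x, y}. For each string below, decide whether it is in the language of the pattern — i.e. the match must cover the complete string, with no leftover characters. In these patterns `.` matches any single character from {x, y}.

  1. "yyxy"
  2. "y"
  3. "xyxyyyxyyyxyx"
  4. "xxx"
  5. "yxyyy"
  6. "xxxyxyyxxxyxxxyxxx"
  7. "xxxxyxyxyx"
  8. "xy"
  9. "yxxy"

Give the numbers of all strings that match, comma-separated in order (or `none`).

1, 2, 6, 7

1 → match
2 → match
3 → no match
4 → no match
5 → no match
6 → match
7 → match
8 → no match
9 → no match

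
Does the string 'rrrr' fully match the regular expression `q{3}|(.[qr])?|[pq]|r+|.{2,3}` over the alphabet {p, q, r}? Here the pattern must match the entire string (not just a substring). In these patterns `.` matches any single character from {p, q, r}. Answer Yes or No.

Yes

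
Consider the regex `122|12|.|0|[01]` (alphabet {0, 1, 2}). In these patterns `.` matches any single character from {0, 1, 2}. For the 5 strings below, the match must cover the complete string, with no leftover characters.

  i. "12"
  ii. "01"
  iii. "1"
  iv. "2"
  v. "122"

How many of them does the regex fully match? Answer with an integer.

i → match
ii → no match
iii → match
iv → match
v → match
Total matched: 4

4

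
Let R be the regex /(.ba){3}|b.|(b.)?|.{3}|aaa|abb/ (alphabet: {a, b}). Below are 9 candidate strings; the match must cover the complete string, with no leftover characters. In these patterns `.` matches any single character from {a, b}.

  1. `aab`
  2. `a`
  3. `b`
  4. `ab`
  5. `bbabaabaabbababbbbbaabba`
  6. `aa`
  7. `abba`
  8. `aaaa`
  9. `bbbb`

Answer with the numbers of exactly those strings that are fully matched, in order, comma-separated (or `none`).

1

1 → match
2 → no match
3 → no match
4 → no match
5 → no match
6 → no match
7 → no match
8 → no match
9 → no match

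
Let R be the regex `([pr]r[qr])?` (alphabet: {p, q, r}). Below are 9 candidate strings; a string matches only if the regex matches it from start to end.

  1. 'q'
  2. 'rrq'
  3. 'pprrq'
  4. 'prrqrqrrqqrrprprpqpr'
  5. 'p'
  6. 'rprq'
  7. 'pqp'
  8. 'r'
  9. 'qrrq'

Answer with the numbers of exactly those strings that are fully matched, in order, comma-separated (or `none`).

1 → no match
2 → match
3 → no match
4 → no match
5 → no match
6 → no match
7 → no match
8 → no match
9 → no match

2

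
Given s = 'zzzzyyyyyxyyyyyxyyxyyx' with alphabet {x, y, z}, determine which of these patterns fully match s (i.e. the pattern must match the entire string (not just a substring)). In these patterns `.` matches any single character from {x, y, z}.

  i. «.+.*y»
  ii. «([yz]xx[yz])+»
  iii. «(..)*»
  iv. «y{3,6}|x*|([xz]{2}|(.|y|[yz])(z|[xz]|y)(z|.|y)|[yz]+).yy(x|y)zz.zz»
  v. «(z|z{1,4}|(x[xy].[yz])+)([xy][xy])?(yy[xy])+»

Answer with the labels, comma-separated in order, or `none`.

iii, v

i → no match — must end with 'y'
ii → no match
iii → match
iv → no match
v → match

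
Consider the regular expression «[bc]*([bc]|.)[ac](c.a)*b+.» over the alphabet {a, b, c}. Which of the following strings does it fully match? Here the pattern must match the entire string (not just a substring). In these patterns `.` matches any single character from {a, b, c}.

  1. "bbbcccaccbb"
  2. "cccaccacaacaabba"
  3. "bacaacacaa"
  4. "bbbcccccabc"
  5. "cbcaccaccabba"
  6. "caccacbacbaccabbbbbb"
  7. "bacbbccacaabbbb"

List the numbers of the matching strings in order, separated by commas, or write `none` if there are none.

1 → no match
2 → match
3 → no match
4 → match
5 → match
6 → match
7 → no match

2, 4, 5, 6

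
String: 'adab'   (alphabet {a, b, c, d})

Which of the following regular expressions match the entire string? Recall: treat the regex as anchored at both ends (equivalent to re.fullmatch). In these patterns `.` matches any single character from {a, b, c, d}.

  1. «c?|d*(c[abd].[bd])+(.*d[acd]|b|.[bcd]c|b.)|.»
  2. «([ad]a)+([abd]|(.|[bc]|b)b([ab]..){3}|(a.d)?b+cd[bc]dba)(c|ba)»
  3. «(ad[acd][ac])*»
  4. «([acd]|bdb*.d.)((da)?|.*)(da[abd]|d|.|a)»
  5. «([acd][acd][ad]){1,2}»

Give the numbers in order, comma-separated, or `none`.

4

1 → no match
2 → no match
3 → no match
4 → match
5 → no match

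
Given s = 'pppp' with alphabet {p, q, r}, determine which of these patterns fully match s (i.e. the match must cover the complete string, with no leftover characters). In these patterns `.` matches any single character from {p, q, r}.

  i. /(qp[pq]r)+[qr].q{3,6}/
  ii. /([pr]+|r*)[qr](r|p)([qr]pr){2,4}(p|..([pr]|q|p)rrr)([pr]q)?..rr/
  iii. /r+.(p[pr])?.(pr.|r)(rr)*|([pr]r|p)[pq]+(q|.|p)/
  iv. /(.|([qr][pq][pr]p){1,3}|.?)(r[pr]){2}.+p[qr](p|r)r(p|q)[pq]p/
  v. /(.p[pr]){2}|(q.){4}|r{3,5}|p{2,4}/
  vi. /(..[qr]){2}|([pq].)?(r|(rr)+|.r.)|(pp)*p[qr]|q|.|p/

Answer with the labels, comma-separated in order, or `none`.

i → no match — must start with 'qp'
ii → no match — must end with 'rr'
iii → match
iv → no match
v → match
vi → no match

iii, v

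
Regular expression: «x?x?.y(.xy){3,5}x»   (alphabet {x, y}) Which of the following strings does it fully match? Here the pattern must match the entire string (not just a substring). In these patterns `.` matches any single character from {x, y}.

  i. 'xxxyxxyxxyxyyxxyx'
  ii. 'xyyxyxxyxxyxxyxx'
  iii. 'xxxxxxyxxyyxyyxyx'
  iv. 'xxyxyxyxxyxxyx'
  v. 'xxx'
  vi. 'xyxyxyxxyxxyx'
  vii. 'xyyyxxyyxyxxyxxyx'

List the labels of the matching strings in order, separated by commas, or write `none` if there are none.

none

i → no match
ii → no match — must end with 'xyx'
iii → no match
iv → no match
v. 'xxx' → no match — must end with 'xyx'
vi → no match
vii → no match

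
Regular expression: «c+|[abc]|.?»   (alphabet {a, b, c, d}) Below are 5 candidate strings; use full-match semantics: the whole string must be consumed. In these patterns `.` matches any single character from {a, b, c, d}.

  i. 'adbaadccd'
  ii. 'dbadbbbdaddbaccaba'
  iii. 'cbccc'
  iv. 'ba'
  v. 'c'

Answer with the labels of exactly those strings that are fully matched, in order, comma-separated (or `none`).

i. 'adbaadccd' → no match
ii → no match
iii. 'cbccc' → no match
iv. 'ba' → no match
v. 'c' → match

v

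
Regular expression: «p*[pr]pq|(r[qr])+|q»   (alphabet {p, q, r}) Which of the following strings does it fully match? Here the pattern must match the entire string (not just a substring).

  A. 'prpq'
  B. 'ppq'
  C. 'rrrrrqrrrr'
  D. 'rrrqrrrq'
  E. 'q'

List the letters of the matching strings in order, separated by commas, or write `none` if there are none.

A → match
B → match
C → match
D → match
E → match

A, B, C, D, E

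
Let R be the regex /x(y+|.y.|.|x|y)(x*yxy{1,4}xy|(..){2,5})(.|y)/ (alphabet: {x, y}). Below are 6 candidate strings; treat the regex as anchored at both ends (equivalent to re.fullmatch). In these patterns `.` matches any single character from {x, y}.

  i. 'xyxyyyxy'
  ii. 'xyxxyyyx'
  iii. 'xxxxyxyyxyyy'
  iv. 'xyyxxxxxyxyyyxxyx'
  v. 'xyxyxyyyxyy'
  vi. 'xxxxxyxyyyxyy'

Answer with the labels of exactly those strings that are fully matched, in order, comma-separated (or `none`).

v, vi

i → no match
ii → no match
iii → no match
iv → no match
v → match
vi → match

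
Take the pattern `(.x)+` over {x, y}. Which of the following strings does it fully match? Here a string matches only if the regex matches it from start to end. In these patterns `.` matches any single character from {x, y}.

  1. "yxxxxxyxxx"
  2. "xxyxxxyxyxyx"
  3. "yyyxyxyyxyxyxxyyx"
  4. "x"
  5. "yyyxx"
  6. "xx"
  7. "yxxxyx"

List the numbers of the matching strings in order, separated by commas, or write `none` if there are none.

1, 2, 6, 7

1 → match
2 → match
3 → no match
4 → no match
5 → no match
6 → match
7 → match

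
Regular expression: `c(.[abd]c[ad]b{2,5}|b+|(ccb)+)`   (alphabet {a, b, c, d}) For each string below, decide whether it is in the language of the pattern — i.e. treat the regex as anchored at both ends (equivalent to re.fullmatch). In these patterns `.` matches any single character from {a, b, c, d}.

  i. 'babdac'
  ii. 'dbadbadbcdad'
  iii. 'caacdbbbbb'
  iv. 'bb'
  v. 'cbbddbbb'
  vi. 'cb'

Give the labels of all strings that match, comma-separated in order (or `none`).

iii, vi

i → no match — must start with 'c'
ii → no match — must start with 'c'
iii → match
iv → no match — must start with 'c'
v → no match
vi → match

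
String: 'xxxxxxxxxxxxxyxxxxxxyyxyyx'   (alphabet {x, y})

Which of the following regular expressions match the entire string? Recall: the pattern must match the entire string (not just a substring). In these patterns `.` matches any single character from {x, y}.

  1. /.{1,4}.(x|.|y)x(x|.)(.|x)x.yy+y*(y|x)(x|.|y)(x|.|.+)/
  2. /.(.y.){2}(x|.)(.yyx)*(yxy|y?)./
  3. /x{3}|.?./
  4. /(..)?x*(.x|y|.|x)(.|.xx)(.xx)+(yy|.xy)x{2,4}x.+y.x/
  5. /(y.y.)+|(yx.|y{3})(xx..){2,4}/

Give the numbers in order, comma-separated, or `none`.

1 → no match
2 → no match
3 → no match
4 → match
5 → no match

4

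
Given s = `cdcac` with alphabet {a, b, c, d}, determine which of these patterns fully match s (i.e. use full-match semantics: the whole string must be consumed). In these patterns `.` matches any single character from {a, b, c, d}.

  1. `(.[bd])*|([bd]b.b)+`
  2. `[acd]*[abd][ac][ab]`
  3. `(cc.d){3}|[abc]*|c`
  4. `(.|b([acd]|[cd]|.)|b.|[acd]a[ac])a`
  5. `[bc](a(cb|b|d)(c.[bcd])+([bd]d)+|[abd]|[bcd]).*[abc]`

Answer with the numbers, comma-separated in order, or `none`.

1 → no match
2 → no match
3 → no match
4 → no match — must end with `a`
5 → match

5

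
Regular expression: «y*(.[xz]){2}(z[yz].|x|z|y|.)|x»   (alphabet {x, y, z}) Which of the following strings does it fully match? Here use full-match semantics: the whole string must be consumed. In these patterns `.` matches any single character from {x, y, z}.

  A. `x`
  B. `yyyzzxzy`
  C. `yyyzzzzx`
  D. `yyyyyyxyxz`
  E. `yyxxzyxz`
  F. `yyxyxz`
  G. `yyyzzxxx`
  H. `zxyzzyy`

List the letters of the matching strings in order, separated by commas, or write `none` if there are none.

A → match
B → match
C → match
D → match
E → no match
F → match
G → match
H → match

A, B, C, D, F, G, H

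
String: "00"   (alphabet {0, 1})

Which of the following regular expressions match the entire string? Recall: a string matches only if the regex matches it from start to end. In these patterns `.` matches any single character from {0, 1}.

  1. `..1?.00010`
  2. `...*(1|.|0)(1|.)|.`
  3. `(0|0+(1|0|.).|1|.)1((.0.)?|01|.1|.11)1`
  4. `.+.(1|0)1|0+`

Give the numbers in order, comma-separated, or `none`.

4

1 → no match — must end with "00010"
2 → no match
3 → no match — must end with "1"
4 → match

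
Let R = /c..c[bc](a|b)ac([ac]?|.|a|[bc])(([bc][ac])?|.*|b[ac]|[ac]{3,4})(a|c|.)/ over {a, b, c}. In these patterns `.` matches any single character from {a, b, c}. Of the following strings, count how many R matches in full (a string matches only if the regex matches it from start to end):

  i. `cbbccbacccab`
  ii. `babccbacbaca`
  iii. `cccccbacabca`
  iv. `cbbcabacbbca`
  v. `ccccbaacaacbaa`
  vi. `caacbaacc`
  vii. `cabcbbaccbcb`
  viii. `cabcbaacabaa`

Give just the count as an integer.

6

i. `cbbccbacccab` → match
ii. `babccbacbaca` → no match — must start with `c`
iii. `cccccbacabca` → match
iv. `cbbcabacbbca` → no match
v → match
vi. `caacbaacc` → match
vii. `cabcbbaccbcb` → match
viii. `cabcbaacabaa` → match
Total matched: 6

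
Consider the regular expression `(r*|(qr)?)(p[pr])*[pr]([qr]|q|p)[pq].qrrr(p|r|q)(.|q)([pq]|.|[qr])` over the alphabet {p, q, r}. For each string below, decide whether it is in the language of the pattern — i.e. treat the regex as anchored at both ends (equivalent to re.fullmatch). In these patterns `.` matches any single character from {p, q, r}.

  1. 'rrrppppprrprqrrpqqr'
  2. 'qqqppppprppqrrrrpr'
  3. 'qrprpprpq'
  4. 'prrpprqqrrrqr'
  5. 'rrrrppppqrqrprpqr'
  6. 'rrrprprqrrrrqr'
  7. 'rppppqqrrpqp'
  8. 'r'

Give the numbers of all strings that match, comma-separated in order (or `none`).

6

1 → no match
2 → no match
3 → no match
4 → no match
5 → no match
6 → match
7 → no match
8 → no match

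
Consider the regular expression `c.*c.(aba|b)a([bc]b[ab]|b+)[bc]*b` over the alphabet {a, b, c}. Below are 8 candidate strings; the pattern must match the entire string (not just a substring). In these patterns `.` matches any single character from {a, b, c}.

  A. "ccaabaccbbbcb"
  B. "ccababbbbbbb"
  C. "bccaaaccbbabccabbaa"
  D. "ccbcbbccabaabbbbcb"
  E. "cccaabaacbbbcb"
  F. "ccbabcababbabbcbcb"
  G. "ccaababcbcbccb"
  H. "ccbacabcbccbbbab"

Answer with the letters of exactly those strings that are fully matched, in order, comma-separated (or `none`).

A → no match
B. "ccababbbbbbb" → match
C → no match — must start with "c"
D → match
E → match
F → match
G → no match
H → no match

B, D, E, F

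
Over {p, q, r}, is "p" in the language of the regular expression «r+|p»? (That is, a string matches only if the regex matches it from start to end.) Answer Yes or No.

Yes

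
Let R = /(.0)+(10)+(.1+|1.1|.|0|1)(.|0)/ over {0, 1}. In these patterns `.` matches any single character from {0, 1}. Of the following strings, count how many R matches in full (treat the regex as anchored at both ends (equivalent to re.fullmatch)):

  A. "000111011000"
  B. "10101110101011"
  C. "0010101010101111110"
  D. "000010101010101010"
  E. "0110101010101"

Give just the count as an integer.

2

A. "000111011000" → no match
B → no match
C → match
D → match
E → no match
Total matched: 2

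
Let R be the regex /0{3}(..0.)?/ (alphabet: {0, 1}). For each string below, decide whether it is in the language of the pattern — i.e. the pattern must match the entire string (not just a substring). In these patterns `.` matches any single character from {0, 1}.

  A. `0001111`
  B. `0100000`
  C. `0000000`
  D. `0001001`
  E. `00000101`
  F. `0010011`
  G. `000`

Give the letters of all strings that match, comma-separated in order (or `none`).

A → no match
B → no match
C → match
D → match
E → no match
F → no match
G → match

C, D, G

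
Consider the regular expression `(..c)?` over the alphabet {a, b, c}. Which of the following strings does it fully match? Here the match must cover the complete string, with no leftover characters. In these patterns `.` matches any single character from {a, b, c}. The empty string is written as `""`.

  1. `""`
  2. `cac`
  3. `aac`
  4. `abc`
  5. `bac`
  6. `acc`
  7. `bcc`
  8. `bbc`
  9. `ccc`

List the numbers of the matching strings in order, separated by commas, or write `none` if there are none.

1 → match
2 → match
3 → match
4 → match
5 → match
6 → match
7 → match
8 → match
9 → match

1, 2, 3, 4, 5, 6, 7, 8, 9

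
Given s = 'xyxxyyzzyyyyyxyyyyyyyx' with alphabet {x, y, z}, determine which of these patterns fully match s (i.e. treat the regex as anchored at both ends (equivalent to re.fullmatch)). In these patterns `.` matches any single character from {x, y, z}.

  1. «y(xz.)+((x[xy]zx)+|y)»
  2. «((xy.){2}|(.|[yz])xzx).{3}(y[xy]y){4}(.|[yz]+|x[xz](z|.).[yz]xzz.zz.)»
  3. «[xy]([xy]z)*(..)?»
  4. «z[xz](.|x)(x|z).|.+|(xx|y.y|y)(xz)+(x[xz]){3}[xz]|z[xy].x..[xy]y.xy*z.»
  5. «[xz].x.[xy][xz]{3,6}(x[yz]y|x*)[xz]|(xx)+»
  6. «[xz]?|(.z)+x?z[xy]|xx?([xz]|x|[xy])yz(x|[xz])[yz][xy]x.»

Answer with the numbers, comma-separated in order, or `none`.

1 → no match — must start with 'yxz'
2 → match
3 → no match
4 → match
5 → no match
6 → no match

2, 4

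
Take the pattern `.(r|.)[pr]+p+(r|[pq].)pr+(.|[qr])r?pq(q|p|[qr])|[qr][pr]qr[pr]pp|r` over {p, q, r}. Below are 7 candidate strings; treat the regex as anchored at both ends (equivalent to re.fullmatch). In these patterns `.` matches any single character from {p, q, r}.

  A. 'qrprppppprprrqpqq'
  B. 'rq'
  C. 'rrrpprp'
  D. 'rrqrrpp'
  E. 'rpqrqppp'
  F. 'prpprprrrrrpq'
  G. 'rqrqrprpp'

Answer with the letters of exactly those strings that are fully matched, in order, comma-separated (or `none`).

A, D

A → match
B. 'rq' → no match
C. 'rrrpprp' → no match
D. 'rrqrrpp' → match
E. 'rpqrqppp' → no match
F → no match
G. 'rqrqrprpp' → no match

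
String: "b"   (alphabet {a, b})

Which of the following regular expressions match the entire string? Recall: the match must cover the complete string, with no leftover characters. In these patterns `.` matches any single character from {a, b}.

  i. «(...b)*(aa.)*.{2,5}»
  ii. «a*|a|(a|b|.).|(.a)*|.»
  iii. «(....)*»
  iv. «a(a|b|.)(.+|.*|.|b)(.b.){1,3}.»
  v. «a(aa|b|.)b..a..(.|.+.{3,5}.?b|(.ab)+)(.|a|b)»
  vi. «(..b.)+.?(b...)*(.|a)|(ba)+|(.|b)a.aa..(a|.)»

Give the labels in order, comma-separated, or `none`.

i → no match
ii → match
iii → no match
iv → no match — must start with "a"
v → no match — must start with "a"
vi → no match

ii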